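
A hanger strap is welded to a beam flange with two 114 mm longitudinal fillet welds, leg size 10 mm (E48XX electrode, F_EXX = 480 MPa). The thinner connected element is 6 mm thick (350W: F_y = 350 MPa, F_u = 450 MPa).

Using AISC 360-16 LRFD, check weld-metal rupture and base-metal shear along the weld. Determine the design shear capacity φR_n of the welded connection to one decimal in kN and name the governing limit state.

277.0 kN (base-metal shear governs)

Weld metal: throat = 0.707×10 = 7.07 mm, L = 2×114 = 228 mm. φR_n = 0.75 × 0.6 × 480 × 7.07 × 228 = 348.2 kN.
Base metal shear (6 mm plate): yield φR_n = 1.0×0.6×350×6×228 = 287.3 kN; rupture φR_n = 0.75×0.6×450×6×228 = 277.0 kN; take 277.0 kN (rupture).
Governing: min(348.2, 277.0) = 277.0 kN → base-metal shear.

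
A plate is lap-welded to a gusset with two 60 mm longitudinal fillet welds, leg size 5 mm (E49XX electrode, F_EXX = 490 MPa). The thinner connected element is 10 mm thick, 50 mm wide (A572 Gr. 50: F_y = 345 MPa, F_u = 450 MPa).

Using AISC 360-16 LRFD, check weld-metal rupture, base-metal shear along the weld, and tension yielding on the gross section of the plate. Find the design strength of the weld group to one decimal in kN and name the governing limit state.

93.5 kN (weld metal governs)

Weld metal: throat = 0.707×5 = 3.535 mm, L = 2×60 = 120 mm. φR_n = 0.75 × 0.6 × 490 × 3.535 × 120 = 93.5 kN.
Base metal shear (10 mm plate): yield φR_n = 1.0×0.6×345×10×120 = 248.4 kN; rupture φR_n = 0.75×0.6×450×10×120 = 243.0 kN; take 243.0 kN (rupture).
Tension yield (gross): A_g = 50×10 = 500 mm². φR_n = 0.90 × 345 × 500 = 155.3 kN.
Governing: min(93.5, 243.0, 155.3) = 93.5 kN → weld metal.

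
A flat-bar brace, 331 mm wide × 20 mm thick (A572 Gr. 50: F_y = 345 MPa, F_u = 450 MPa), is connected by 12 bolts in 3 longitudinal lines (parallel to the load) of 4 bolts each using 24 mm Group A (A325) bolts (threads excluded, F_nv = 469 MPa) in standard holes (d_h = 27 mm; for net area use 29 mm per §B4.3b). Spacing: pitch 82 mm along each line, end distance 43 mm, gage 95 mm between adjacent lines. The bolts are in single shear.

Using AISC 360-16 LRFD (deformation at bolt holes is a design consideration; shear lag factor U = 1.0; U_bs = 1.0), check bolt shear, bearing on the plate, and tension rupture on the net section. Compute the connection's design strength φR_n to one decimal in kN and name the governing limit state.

Bolt shear: A_b = π(24)²/4 = 452.39 mm². φR_n = 0.75 × 469 × 452.39 × 12 × 1 = 1909.5 kN.
Bearing (20 mm plate, F_u = 450 MPa): end bolts L_c = 43 − 27/2 = 29.5, R_n = min(1.2×29.5×20×450, 2.4×24×20×450) = 318.6 kN/bolt; interior L_c = 82 − 27 = 55, R_n = 518.4 kN/bolt. φR_n = 0.75 × (3×318.6 + 9×518.4) = 4216.1 kN.
Tension rupture (net): A_n = (331 − 3×29)×20 = 4880 mm² (U = 1.0, A_e = A_n). φR_n = 0.75 × 450 × 4880 = 1647.0 kN.
Governing: min(1909.5, 4216.1, 1647.0) = 1647.0 kN → net-section rupture.

1647.0 kN (net-section rupture governs)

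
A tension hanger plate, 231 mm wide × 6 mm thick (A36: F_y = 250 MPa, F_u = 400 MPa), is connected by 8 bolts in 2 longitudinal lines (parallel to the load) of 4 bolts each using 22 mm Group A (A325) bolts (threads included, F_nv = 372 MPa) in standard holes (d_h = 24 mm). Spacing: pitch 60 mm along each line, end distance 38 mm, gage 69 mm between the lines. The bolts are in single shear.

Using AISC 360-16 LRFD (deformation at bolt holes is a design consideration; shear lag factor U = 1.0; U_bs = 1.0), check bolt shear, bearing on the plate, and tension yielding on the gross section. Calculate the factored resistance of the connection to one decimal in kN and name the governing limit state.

Bolt shear: A_b = π(22)²/4 = 380.13 mm². φR_n = 0.75 × 372 × 380.13 × 8 × 1 = 848.5 kN.
Bearing (6 mm plate, F_u = 400 MPa): end bolts L_c = 38 − 24/2 = 26, R_n = min(1.2×26×6×400, 2.4×22×6×400) = 74.88 kN/bolt; interior L_c = 60 − 24 = 36, R_n = 103.68 kN/bolt. φR_n = 0.75 × (2×74.88 + 6×103.68) = 578.9 kN.
Tension yield (gross): A_g = 231×6 = 1386 mm². φR_n = 0.90 × 250 × 1386 = 311.9 kN.
Governing: min(848.5, 578.9, 311.9) = 311.9 kN → gross-section yield.

311.9 kN (gross-section yield governs)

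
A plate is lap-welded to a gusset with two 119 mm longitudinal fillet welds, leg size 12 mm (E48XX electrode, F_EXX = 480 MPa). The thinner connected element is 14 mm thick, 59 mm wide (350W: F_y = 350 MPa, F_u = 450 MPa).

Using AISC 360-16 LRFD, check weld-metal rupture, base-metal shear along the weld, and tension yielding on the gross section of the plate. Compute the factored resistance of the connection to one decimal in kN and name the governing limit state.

260.2 kN (gross-section yield governs)

Weld metal: throat = 0.707×12 = 8.484 mm, L = 2×119 = 238 mm. φR_n = 0.75 × 0.6 × 480 × 8.484 × 238 = 436.1 kN.
Base metal shear (14 mm plate): yield φR_n = 1.0×0.6×350×14×238 = 699.7 kN; rupture φR_n = 0.75×0.6×450×14×238 = 674.7 kN; take 674.7 kN (rupture).
Tension yield (gross): A_g = 59×14 = 826 mm². φR_n = 0.90 × 350 × 826 = 260.2 kN.
Governing: min(436.1, 674.7, 260.2) = 260.2 kN → gross-section yield.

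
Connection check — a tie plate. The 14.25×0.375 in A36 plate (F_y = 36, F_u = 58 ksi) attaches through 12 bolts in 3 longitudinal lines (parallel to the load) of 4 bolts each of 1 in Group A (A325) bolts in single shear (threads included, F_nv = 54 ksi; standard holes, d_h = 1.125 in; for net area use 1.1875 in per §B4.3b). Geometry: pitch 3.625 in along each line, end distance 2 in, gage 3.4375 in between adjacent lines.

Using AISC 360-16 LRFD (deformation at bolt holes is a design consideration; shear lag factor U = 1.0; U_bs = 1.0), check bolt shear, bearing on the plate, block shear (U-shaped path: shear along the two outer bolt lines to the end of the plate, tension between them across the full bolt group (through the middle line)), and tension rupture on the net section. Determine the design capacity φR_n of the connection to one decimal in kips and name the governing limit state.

174.3 kips (net-section rupture governs)

Bolt shear: A_b = π(1)²/4 = 0.7854 in². φR_n = 0.75 × 54 × 0.7854 × 12 × 1 = 381.7 kips.
Bearing (0.375 in plate, F_u = 58 ksi): end bolts L_c = 2 − 1.125/2 = 1.4375, R_n = min(1.2×1.4375×0.375×58, 2.4×1×0.375×58) = 37.519 kips/bolt; interior L_c = 3.625 − 1.125 = 2.5, R_n = 52.2 kips/bolt. φR_n = 0.75 × (3×37.519 + 9×52.2) = 436.8 kips.
Block shear: shear path 2×[2+3×3.625] = 2×12.875 in, A_gv = 9.6563, A_nv = 2×(12.875 − 3.5×1.1875)×0.375 = 6.5391 in²; tension across gage: (6.875 − 2×1.1875)×0.375 = 1.6875 in². R_n = min(0.6×58×6.5391, 0.6×36×9.6563) + 1.0×58×1.6875 = min(227.56, 208.58) + 97.875 = 306.46 kips. φR_n = 0.75 × 306.46 = 229.8 kips.
Tension rupture (net): A_n = (14.25 − 3×1.1875)×0.375 = 4.0078 in² (U = 1.0, A_e = A_n). φR_n = 0.75 × 58 × 4.0078 = 174.3 kips.
Governing: min(381.7, 436.8, 229.8, 174.3) = 174.3 kips → net-section rupture.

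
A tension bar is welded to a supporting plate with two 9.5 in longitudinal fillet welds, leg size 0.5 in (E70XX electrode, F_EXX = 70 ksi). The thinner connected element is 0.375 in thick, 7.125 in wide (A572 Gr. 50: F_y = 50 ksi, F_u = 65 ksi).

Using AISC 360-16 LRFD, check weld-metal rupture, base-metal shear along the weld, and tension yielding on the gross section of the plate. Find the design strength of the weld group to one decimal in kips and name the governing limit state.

120.2 kips (gross-section yield governs)

Weld metal: throat = 0.707×0.5 = 0.3535 in, L = 2×9.5 = 19 in. φR_n = 0.75 × 0.6 × 70 × 0.3535 × 19 = 211.6 kips.
Base metal shear (0.375 in plate): yield φR_n = 1.0×0.6×50×0.375×19 = 213.8 kips; rupture φR_n = 0.75×0.6×65×0.375×19 = 208.4 kips; take 208.4 kips (rupture).
Tension yield (gross): A_g = 7.125×0.375 = 2.6719 in². φR_n = 0.90 × 50 × 2.6719 = 120.2 kips.
Governing: min(211.6, 208.4, 120.2) = 120.2 kips → gross-section yield.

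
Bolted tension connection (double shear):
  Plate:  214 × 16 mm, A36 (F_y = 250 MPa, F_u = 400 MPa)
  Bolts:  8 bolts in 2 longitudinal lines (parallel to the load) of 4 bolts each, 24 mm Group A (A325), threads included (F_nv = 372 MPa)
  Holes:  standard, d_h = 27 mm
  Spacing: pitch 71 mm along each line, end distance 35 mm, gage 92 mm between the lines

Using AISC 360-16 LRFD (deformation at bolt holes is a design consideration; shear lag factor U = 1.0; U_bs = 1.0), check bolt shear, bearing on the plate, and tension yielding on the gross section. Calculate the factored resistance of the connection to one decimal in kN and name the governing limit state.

770.4 kN (gross-section yield governs)

Bolt shear: A_b = π(24)²/4 = 452.39 mm². φR_n = 0.75 × 372 × 452.39 × 8 × 2 = 2019.5 kN.
Bearing (16 mm plate, F_u = 400 MPa): end bolts L_c = 35 − 27/2 = 21.5, R_n = min(1.2×21.5×16×400, 2.4×24×16×400) = 165.12 kN/bolt; interior L_c = 71 − 27 = 44, R_n = 337.92 kN/bolt. φR_n = 0.75 × (2×165.12 + 6×337.92) = 1768.3 kN.
Tension yield (gross): A_g = 214×16 = 3424 mm². φR_n = 0.90 × 250 × 3424 = 770.4 kN.
Governing: min(2019.5, 1768.3, 770.4) = 770.4 kN → gross-section yield.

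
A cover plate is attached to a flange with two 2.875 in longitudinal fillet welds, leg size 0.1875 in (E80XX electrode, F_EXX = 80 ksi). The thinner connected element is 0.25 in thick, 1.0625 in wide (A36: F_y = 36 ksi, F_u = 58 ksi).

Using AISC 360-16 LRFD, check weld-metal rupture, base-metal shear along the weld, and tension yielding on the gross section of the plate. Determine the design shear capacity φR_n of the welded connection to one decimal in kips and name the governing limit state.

8.6 kips (gross-section yield governs)

Weld metal: throat = 0.707×0.1875 = 0.13256 in, L = 2×2.875 = 5.75 in. φR_n = 0.75 × 0.6 × 80 × 0.13256 × 5.75 = 27.4 kips.
Base metal shear (0.25 in plate): yield φR_n = 1.0×0.6×36×0.25×5.75 = 31.1 kips; rupture φR_n = 0.75×0.6×58×0.25×5.75 = 37.5 kips; take 31.1 kips (yield).
Tension yield (gross): A_g = 1.0625×0.25 = 0.26563 in². φR_n = 0.90 × 36 × 0.26563 = 8.6 kips.
Governing: min(27.4, 31.1, 8.6) = 8.6 kips → gross-section yield.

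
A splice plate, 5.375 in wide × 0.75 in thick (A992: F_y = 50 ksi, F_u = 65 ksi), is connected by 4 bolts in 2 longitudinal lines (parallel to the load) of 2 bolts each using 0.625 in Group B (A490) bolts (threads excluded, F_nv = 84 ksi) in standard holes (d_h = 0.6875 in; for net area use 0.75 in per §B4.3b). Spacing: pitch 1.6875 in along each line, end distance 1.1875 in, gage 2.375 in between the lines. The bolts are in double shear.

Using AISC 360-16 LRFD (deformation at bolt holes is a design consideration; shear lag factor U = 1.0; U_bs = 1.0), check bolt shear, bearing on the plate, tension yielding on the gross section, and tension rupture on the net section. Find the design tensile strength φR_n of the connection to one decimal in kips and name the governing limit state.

141.7 kips (net-section rupture governs)

Bolt shear: A_b = π(0.625)²/4 = 0.3068 in². φR_n = 0.75 × 84 × 0.3068 × 4 × 2 = 154.6 kips.
Bearing (0.75 in plate, F_u = 65 ksi): end bolts L_c = 1.1875 − 0.6875/2 = 0.84375, R_n = min(1.2×0.84375×0.75×65, 2.4×0.625×0.75×65) = 49.359 kips/bolt; interior L_c = 1.6875 − 0.6875 = 1, R_n = 58.5 kips/bolt. φR_n = 0.75 × (2×49.359 + 2×58.5) = 161.8 kips.
Tension yield (gross): A_g = 5.375×0.75 = 4.0313 in². φR_n = 0.90 × 50 × 4.0313 = 181.4 kips.
Tension rupture (net): A_n = (5.375 − 2×0.75)×0.75 = 2.9063 in² (U = 1.0, A_e = A_n). φR_n = 0.75 × 65 × 2.9063 = 141.7 kips.
Governing: min(154.6, 161.8, 181.4, 141.7) = 141.7 kips → net-section rupture.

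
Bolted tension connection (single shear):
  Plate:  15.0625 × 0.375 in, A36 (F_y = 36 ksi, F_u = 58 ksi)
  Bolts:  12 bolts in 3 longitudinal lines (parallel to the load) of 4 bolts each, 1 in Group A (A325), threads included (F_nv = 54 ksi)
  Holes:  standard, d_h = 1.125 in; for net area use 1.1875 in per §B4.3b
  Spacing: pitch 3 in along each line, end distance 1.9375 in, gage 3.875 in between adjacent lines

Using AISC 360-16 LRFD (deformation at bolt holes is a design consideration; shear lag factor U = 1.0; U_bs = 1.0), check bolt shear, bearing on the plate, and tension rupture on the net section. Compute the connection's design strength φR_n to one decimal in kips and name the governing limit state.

Bolt shear: A_b = π(1)²/4 = 0.7854 in². φR_n = 0.75 × 54 × 0.7854 × 12 × 1 = 381.7 kips.
Bearing (0.375 in plate, F_u = 58 ksi): end bolts L_c = 1.9375 − 1.125/2 = 1.375, R_n = min(1.2×1.375×0.375×58, 2.4×1×0.375×58) = 35.888 kips/bolt; interior L_c = 3 − 1.125 = 1.875, R_n = 48.938 kips/bolt. φR_n = 0.75 × (3×35.888 + 9×48.938) = 411.1 kips.
Tension rupture (net): A_n = (15.0625 − 3×1.1875)×0.375 = 4.3125 in² (U = 1.0, A_e = A_n). φR_n = 0.75 × 58 × 4.3125 = 187.6 kips.
Governing: min(381.7, 411.1, 187.6) = 187.6 kips → net-section rupture.

187.6 kips (net-section rupture governs)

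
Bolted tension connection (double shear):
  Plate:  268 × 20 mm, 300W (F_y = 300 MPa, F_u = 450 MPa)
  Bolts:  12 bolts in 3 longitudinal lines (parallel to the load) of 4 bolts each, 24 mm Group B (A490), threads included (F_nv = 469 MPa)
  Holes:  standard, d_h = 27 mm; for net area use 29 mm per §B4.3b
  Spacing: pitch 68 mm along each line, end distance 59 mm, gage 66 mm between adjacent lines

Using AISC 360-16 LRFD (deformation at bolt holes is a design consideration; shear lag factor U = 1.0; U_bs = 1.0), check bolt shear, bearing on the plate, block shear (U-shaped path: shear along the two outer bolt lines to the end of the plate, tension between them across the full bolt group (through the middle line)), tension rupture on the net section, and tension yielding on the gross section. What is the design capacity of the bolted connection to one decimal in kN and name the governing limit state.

1221.8 kN (net-section rupture governs)

Bolt shear: A_b = π(24)²/4 = 452.39 mm². φR_n = 0.75 × 469 × 452.39 × 12 × 2 = 3819.1 kN.
Bearing (20 mm plate, F_u = 450 MPa): end bolts L_c = 59 − 27/2 = 45.5, R_n = min(1.2×45.5×20×450, 2.4×24×20×450) = 491.4 kN/bolt; interior L_c = 68 − 27 = 41, R_n = 442.8 kN/bolt. φR_n = 0.75 × (3×491.4 + 9×442.8) = 4094.6 kN.
Block shear: shear path 2×[59+3×68] = 2×263 mm, A_gv = 10520, A_nv = 2×(263 − 3.5×29)×20 = 6460 mm²; tension across gage: (132 − 2×29)×20 = 1480 mm². R_n = min(0.6×450×6460, 0.6×300×10520) + 1.0×450×1480 = min(1744.2, 1893.6) + 666 = 2410.2 kN. φR_n = 0.75 × 2410.2 = 1807.7 kN.
Tension rupture (net): A_n = (268 − 3×29)×20 = 3620 mm² (U = 1.0, A_e = A_n). φR_n = 0.75 × 450 × 3620 = 1221.8 kN.
Tension yield (gross): A_g = 268×20 = 5360 mm². φR_n = 0.90 × 300 × 5360 = 1447.2 kN.
Governing: min(3819.1, 4094.6, 1807.7, 1221.8, 1447.2) = 1221.8 kN → net-section rupture.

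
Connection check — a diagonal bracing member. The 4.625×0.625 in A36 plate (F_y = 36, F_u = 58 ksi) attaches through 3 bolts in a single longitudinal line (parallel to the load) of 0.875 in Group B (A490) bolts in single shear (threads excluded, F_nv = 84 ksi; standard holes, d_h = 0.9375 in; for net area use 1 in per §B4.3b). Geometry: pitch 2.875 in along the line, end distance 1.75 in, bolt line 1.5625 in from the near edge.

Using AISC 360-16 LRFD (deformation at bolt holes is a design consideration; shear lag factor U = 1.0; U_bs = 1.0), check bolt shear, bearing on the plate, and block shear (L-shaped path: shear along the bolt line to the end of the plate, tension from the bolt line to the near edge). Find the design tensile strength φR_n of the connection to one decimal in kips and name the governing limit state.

Bolt shear: A_b = π(0.875)²/4 = 0.60132 in². φR_n = 0.75 × 84 × 0.60132 × 3 × 1 = 113.6 kips.
Bearing (0.625 in plate, F_u = 58 ksi): end bolts L_c = 1.75 − 0.9375/2 = 1.28125, R_n = min(1.2×1.28125×0.625×58, 2.4×0.875×0.625×58) = 55.734 kips/bolt; interior L_c = 2.875 − 0.9375 = 1.9375, R_n = 76.125 kips/bolt. φR_n = 0.75 × (1×55.734 + 2×76.125) = 156.0 kips.
Block shear: shear path 1×[1.75+2×2.875] = 1×7.5 in, A_gv = 4.6875, A_nv = 1×(7.5 − 2.5×1)×0.625 = 3.125 in²; tension to near edge: (1.5625 − 0.5×1)×0.625 = 0.66406 in². R_n = min(0.6×58×3.125, 0.6×36×4.6875) + 1.0×58×0.66406 = min(108.75, 101.25) + 38.515 = 139.77 kips. φR_n = 0.75 × 139.77 = 104.8 kips.
Governing: min(113.6, 156.0, 104.8) = 104.8 kips → block shear.

104.8 kips (block shear governs)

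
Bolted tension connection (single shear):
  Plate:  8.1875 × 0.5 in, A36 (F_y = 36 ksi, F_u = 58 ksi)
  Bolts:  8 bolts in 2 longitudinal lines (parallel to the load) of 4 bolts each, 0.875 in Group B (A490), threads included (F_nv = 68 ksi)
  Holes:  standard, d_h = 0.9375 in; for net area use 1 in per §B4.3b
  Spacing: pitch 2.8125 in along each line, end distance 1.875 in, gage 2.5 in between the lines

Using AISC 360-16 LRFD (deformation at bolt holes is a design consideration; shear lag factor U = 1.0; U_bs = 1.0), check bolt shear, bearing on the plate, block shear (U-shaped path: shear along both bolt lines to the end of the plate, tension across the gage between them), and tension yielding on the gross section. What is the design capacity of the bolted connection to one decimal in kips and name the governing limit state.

132.6 kips (gross-section yield governs)

Bolt shear: A_b = π(0.875)²/4 = 0.60132 in². φR_n = 0.75 × 68 × 0.60132 × 8 × 1 = 245.3 kips.
Bearing (0.5 in plate, F_u = 58 ksi): end bolts L_c = 1.875 − 0.9375/2 = 1.40625, R_n = min(1.2×1.40625×0.5×58, 2.4×0.875×0.5×58) = 48.938 kips/bolt; interior L_c = 2.8125 − 0.9375 = 1.875, R_n = 60.9 kips/bolt. φR_n = 0.75 × (2×48.938 + 6×60.9) = 347.5 kips.
Block shear: shear path 2×[1.875+3×2.8125] = 2×10.3125 in, A_gv = 10.313, A_nv = 2×(10.3125 − 3.5×1)×0.5 = 6.8125 in²; tension across gage: (2.5 − 1×1)×0.5 = 0.75 in². R_n = min(0.6×58×6.8125, 0.6×36×10.313) + 1.0×58×0.75 = min(237.08, 222.76) + 43.5 = 266.26 kips. φR_n = 0.75 × 266.26 = 199.7 kips.
Tension yield (gross): A_g = 8.1875×0.5 = 4.0938 in². φR_n = 0.90 × 36 × 4.0938 = 132.6 kips.
Governing: min(245.3, 347.5, 199.7, 132.6) = 132.6 kips → gross-section yield.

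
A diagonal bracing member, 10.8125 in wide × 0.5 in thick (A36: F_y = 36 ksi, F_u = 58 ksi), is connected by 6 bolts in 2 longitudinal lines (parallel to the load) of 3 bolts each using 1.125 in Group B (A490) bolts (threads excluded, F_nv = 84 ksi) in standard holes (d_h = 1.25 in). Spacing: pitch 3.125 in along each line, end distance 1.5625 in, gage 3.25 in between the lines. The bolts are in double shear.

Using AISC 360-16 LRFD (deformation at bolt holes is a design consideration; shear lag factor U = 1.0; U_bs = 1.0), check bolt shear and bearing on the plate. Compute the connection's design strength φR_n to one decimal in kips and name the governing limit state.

Bolt shear: A_b = π(1.125)²/4 = 0.99402 in². φR_n = 0.75 × 84 × 0.99402 × 6 × 2 = 751.5 kips.
Bearing (0.5 in plate, F_u = 58 ksi): end bolts L_c = 1.5625 − 1.25/2 = 0.9375, R_n = min(1.2×0.9375×0.5×58, 2.4×1.125×0.5×58) = 32.625 kips/bolt; interior L_c = 3.125 − 1.25 = 1.875, R_n = 65.25 kips/bolt. φR_n = 0.75 × (2×32.625 + 4×65.25) = 244.7 kips.
Governing: min(751.5, 244.7) = 244.7 kips → bearing.

244.7 kips (bearing governs)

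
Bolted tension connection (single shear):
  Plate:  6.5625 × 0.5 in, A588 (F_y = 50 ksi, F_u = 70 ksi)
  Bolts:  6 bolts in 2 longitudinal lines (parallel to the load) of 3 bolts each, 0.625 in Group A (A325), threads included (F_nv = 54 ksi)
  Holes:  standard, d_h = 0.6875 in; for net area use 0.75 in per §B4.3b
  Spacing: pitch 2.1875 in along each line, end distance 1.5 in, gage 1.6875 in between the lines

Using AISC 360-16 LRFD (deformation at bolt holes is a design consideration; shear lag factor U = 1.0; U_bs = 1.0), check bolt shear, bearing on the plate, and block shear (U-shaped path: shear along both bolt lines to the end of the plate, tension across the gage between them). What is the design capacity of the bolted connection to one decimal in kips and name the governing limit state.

Bolt shear: A_b = π(0.625)²/4 = 0.3068 in². φR_n = 0.75 × 54 × 0.3068 × 6 × 1 = 74.6 kips.
Bearing (0.5 in plate, F_u = 70 ksi): end bolts L_c = 1.5 − 0.6875/2 = 1.15625, R_n = min(1.2×1.15625×0.5×70, 2.4×0.625×0.5×70) = 48.563 kips/bolt; interior L_c = 2.1875 − 0.6875 = 1.5, R_n = 52.5 kips/bolt. φR_n = 0.75 × (2×48.563 + 4×52.5) = 230.3 kips.
Block shear: shear path 2×[1.5+2×2.1875] = 2×5.875 in, A_gv = 5.875, A_nv = 2×(5.875 − 2.5×0.75)×0.5 = 4 in²; tension across gage: (1.6875 − 1×0.75)×0.5 = 0.46875 in². R_n = min(0.6×70×4, 0.6×50×5.875) + 1.0×70×0.46875 = min(168, 176.25) + 32.813 = 200.81 kips. φR_n = 0.75 × 200.81 = 150.6 kips.
Governing: min(74.6, 230.3, 150.6) = 74.6 kips → bolt shear.

74.6 kips (bolt shear governs)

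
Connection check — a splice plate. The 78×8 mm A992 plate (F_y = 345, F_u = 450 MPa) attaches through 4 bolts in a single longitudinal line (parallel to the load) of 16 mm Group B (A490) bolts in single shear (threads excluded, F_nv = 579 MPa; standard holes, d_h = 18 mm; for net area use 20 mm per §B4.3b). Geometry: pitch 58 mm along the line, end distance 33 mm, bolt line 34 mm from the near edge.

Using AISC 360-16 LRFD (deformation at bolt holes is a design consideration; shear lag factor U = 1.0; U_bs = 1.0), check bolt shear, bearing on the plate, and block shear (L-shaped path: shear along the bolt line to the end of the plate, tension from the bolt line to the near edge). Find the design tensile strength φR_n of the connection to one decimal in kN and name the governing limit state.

Bolt shear: A_b = π(16)²/4 = 201.06 mm². φR_n = 0.75 × 579 × 201.06 × 4 × 1 = 349.2 kN.
Bearing (8 mm plate, F_u = 450 MPa): end bolts L_c = 33 − 18/2 = 24, R_n = min(1.2×24×8×450, 2.4×16×8×450) = 103.68 kN/bolt; interior L_c = 58 − 18 = 40, R_n = 138.24 kN/bolt. φR_n = 0.75 × (1×103.68 + 3×138.24) = 388.8 kN.
Block shear: shear path 1×[33+3×58] = 1×207 mm, A_gv = 1656, A_nv = 1×(207 − 3.5×20)×8 = 1096 mm²; tension to near edge: (34 − 0.5×20)×8 = 192 mm². R_n = min(0.6×450×1096, 0.6×345×1656) + 1.0×450×192 = min(295.92, 342.79) + 86.4 = 382.32 kN. φR_n = 0.75 × 382.32 = 286.7 kN.
Governing: min(349.2, 388.8, 286.7) = 286.7 kN → block shear.

286.7 kN (block shear governs)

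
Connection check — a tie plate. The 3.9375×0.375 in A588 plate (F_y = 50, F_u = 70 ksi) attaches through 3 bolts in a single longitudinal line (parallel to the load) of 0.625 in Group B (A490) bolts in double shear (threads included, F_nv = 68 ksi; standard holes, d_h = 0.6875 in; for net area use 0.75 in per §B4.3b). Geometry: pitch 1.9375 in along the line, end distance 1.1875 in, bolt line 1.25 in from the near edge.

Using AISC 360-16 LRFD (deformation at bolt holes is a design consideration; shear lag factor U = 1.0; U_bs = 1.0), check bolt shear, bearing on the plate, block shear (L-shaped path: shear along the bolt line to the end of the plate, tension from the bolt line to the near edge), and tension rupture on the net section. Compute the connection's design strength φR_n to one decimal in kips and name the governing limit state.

54.9 kips (block shear governs)

Bolt shear: A_b = π(0.625)²/4 = 0.3068 in². φR_n = 0.75 × 68 × 0.3068 × 3 × 2 = 93.9 kips.
Bearing (0.375 in plate, F_u = 70 ksi): end bolts L_c = 1.1875 − 0.6875/2 = 0.84375, R_n = min(1.2×0.84375×0.375×70, 2.4×0.625×0.375×70) = 26.578 kips/bolt; interior L_c = 1.9375 − 0.6875 = 1.25, R_n = 39.375 kips/bolt. φR_n = 0.75 × (1×26.578 + 2×39.375) = 79.0 kips.
Block shear: shear path 1×[1.1875+2×1.9375] = 1×5.0625 in, A_gv = 1.8984, A_nv = 1×(5.0625 − 2.5×0.75)×0.375 = 1.1953 in²; tension to near edge: (1.25 − 0.5×0.75)×0.375 = 0.32813 in². R_n = min(0.6×70×1.1953, 0.6×50×1.8984) + 1.0×70×0.32813 = min(50.203, 56.952) + 22.969 = 73.172 kips. φR_n = 0.75 × 73.172 = 54.9 kips.
Tension rupture (net): A_n = (3.9375 − 1×0.75)×0.375 = 1.1953 in² (U = 1.0, A_e = A_n). φR_n = 0.75 × 70 × 1.1953 = 62.8 kips.
Governing: min(93.9, 79.0, 54.9, 62.8) = 54.9 kips → block shear.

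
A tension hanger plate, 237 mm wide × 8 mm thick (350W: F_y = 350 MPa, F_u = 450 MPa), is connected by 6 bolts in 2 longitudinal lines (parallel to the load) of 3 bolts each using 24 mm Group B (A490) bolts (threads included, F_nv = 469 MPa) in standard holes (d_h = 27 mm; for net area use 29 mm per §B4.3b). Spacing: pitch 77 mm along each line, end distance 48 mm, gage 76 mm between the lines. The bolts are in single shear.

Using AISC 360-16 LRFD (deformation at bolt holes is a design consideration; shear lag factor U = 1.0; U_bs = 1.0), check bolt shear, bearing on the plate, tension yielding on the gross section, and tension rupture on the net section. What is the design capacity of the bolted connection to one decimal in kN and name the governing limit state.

Bolt shear: A_b = π(24)²/4 = 452.39 mm². φR_n = 0.75 × 469 × 452.39 × 6 × 1 = 954.8 kN.
Bearing (8 mm plate, F_u = 450 MPa): end bolts L_c = 48 − 27/2 = 34.5, R_n = min(1.2×34.5×8×450, 2.4×24×8×450) = 149.04 kN/bolt; interior L_c = 77 − 27 = 50, R_n = 207.36 kN/bolt. φR_n = 0.75 × (2×149.04 + 4×207.36) = 845.6 kN.
Tension yield (gross): A_g = 237×8 = 1896 mm². φR_n = 0.90 × 350 × 1896 = 597.2 kN.
Tension rupture (net): A_n = (237 − 2×29)×8 = 1432 mm² (U = 1.0, A_e = A_n). φR_n = 0.75 × 450 × 1432 = 483.3 kN.
Governing: min(954.8, 845.6, 597.2, 483.3) = 483.3 kN → net-section rupture.

483.3 kN (net-section rupture governs)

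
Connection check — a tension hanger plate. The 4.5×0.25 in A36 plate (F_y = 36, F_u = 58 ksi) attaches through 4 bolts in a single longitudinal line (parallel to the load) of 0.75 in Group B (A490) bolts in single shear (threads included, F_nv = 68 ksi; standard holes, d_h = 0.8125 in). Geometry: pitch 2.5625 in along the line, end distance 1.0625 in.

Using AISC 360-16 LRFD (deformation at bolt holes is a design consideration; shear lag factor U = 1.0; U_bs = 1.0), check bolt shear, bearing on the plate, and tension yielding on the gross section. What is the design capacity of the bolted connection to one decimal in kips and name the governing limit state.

36.5 kips (gross-section yield governs)

Bolt shear: A_b = π(0.75)²/4 = 0.44179 in². φR_n = 0.75 × 68 × 0.44179 × 4 × 1 = 90.1 kips.
Bearing (0.25 in plate, F_u = 58 ksi): end bolts L_c = 1.0625 − 0.8125/2 = 0.65625, R_n = min(1.2×0.65625×0.25×58, 2.4×0.75×0.25×58) = 11.419 kips/bolt; interior L_c = 2.5625 − 0.8125 = 1.75, R_n = 26.1 kips/bolt. φR_n = 0.75 × (1×11.419 + 3×26.1) = 67.3 kips.
Tension yield (gross): A_g = 4.5×0.25 = 1.125 in². φR_n = 0.90 × 36 × 1.125 = 36.5 kips.
Governing: min(90.1, 67.3, 36.5) = 36.5 kips → gross-section yield.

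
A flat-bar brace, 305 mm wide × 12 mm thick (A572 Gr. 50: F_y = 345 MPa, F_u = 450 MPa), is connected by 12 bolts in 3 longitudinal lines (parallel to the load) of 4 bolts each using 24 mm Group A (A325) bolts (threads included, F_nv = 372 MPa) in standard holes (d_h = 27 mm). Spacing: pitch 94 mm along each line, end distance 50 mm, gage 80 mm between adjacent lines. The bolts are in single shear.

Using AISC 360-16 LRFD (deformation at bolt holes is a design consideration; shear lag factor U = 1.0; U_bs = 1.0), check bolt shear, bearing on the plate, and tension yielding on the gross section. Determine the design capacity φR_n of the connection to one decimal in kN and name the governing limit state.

1136.4 kN (gross-section yield governs)

Bolt shear: A_b = π(24)²/4 = 452.39 mm². φR_n = 0.75 × 372 × 452.39 × 12 × 1 = 1514.6 kN.
Bearing (12 mm plate, F_u = 450 MPa): end bolts L_c = 50 − 27/2 = 36.5, R_n = min(1.2×36.5×12×450, 2.4×24×12×450) = 236.52 kN/bolt; interior L_c = 94 − 27 = 67, R_n = 311.04 kN/bolt. φR_n = 0.75 × (3×236.52 + 9×311.04) = 2631.7 kN.
Tension yield (gross): A_g = 305×12 = 3660 mm². φR_n = 0.90 × 345 × 3660 = 1136.4 kN.
Governing: min(1514.6, 2631.7, 1136.4) = 1136.4 kN → gross-section yield.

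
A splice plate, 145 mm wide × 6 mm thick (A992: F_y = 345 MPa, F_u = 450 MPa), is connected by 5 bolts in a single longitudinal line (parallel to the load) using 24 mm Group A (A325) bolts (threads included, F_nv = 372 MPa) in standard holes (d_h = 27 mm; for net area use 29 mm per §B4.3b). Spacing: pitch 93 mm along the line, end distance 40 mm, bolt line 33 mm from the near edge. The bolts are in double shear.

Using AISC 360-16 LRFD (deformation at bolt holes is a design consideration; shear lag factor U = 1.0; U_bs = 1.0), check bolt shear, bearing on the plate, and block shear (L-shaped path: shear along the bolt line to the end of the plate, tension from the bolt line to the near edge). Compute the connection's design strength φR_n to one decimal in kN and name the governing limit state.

379.5 kN (block shear governs)

Bolt shear: A_b = π(24)²/4 = 452.39 mm². φR_n = 0.75 × 372 × 452.39 × 5 × 2 = 1262.2 kN.
Bearing (6 mm plate, F_u = 450 MPa): end bolts L_c = 40 − 27/2 = 26.5, R_n = min(1.2×26.5×6×450, 2.4×24×6×450) = 85.86 kN/bolt; interior L_c = 93 − 27 = 66, R_n = 155.52 kN/bolt. φR_n = 0.75 × (1×85.86 + 4×155.52) = 531.0 kN.
Block shear: shear path 1×[40+4×93] = 1×412 mm, A_gv = 2472, A_nv = 1×(412 − 4.5×29)×6 = 1689 mm²; tension to near edge: (33 − 0.5×29)×6 = 111 mm². R_n = min(0.6×450×1689, 0.6×345×2472) + 1.0×450×111 = min(456.03, 511.7) + 49.95 = 505.98 kN. φR_n = 0.75 × 505.98 = 379.5 kN.
Governing: min(1262.2, 531.0, 379.5) = 379.5 kN → block shear.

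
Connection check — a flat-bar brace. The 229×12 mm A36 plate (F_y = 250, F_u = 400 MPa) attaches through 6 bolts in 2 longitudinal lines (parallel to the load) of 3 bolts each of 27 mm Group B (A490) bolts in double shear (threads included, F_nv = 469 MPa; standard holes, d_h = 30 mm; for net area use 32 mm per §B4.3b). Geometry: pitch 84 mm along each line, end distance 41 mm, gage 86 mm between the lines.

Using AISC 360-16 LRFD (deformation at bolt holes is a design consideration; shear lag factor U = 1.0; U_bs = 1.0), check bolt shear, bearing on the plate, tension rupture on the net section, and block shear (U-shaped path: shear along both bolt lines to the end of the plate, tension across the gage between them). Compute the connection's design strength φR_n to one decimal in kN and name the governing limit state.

Bolt shear: A_b = π(27)²/4 = 572.56 mm². φR_n = 0.75 × 469 × 572.56 × 6 × 2 = 2416.8 kN.
Bearing (12 mm plate, F_u = 400 MPa): end bolts L_c = 41 − 30/2 = 26, R_n = min(1.2×26×12×400, 2.4×27×12×400) = 149.76 kN/bolt; interior L_c = 84 − 30 = 54, R_n = 311.04 kN/bolt. φR_n = 0.75 × (2×149.76 + 4×311.04) = 1157.8 kN.
Tension rupture (net): A_n = (229 − 2×32)×12 = 1980 mm² (U = 1.0, A_e = A_n). φR_n = 0.75 × 400 × 1980 = 594.0 kN.
Block shear: shear path 2×[41+2×84] = 2×209 mm, A_gv = 5016, A_nv = 2×(209 − 2.5×32)×12 = 3096 mm²; tension across gage: (86 − 1×32)×12 = 648 mm². R_n = min(0.6×400×3096, 0.6×250×5016) + 1.0×400×648 = min(743.04, 752.4) + 259.2 = 1002.2 kN. φR_n = 0.75 × 1002.2 = 751.7 kN.
Governing: min(2416.8, 1157.8, 594.0, 751.7) = 594.0 kN → net-section rupture.

594.0 kN (net-section rupture governs)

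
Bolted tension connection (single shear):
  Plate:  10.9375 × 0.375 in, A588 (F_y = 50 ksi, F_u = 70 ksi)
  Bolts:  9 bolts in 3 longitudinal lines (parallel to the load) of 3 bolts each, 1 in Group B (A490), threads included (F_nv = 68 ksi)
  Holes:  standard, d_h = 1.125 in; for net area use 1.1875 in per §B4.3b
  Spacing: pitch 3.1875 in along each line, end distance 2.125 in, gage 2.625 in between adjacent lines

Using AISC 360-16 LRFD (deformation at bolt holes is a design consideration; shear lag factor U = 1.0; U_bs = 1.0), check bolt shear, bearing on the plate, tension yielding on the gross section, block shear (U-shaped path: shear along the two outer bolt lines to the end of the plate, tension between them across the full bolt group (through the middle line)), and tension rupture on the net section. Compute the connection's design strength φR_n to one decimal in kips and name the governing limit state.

Bolt shear: A_b = π(1)²/4 = 0.7854 in². φR_n = 0.75 × 68 × 0.7854 × 9 × 1 = 360.5 kips.
Bearing (0.375 in plate, F_u = 70 ksi): end bolts L_c = 2.125 − 1.125/2 = 1.5625, R_n = min(1.2×1.5625×0.375×70, 2.4×1×0.375×70) = 49.219 kips/bolt; interior L_c = 3.1875 − 1.125 = 2.0625, R_n = 63 kips/bolt. φR_n = 0.75 × (3×49.219 + 6×63) = 394.2 kips.
Tension yield (gross): A_g = 10.9375×0.375 = 4.1016 in². φR_n = 0.90 × 50 × 4.1016 = 184.6 kips.
Block shear: shear path 2×[2.125+2×3.1875] = 2×8.5 in, A_gv = 6.375, A_nv = 2×(8.5 − 2.5×1.1875)×0.375 = 4.1484 in²; tension across gage: (5.25 − 2×1.1875)×0.375 = 1.0781 in². R_n = min(0.6×70×4.1484, 0.6×50×6.375) + 1.0×70×1.0781 = min(174.23, 191.25) + 75.467 = 249.7 kips. φR_n = 0.75 × 249.7 = 187.3 kips.
Tension rupture (net): A_n = (10.9375 − 3×1.1875)×0.375 = 2.7656 in² (U = 1.0, A_e = A_n). φR_n = 0.75 × 70 × 2.7656 = 145.2 kips.
Governing: min(360.5, 394.2, 184.6, 187.3, 145.2) = 145.2 kips → net-section rupture.

145.2 kips (net-section rupture governs)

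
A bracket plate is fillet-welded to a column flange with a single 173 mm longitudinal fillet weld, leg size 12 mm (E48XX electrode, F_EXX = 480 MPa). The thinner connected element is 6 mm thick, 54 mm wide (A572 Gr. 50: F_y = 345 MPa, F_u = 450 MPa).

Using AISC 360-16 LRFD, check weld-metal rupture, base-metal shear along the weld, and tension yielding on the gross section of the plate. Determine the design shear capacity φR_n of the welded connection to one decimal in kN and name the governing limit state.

Weld metal: throat = 0.707×12 = 8.484 mm, L = 173 mm. φR_n = 0.75 × 0.6 × 480 × 8.484 × 173 = 317.0 kN.
Base metal shear (6 mm plate): yield φR_n = 1.0×0.6×345×6×173 = 214.9 kN; rupture φR_n = 0.75×0.6×450×6×173 = 210.2 kN; take 210.2 kN (rupture).
Tension yield (gross): A_g = 54×6 = 324 mm². φR_n = 0.90 × 345 × 324 = 100.6 kN.
Governing: min(317.0, 210.2, 100.6) = 100.6 kN → gross-section yield.

100.6 kN (gross-section yield governs)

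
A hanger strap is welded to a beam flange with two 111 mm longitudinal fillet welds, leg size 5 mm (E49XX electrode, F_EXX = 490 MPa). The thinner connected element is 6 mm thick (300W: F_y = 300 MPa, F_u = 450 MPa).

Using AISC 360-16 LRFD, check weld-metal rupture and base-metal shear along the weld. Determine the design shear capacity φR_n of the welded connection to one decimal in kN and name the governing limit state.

Weld metal: throat = 0.707×5 = 3.535 mm, L = 2×111 = 222 mm. φR_n = 0.75 × 0.6 × 490 × 3.535 × 222 = 173.0 kN.
Base metal shear (6 mm plate): yield φR_n = 1.0×0.6×300×6×222 = 239.8 kN; rupture φR_n = 0.75×0.6×450×6×222 = 269.7 kN; take 239.8 kN (yield).
Governing: min(173.0, 239.8) = 173.0 kN → weld metal.

173.0 kN (weld metal governs)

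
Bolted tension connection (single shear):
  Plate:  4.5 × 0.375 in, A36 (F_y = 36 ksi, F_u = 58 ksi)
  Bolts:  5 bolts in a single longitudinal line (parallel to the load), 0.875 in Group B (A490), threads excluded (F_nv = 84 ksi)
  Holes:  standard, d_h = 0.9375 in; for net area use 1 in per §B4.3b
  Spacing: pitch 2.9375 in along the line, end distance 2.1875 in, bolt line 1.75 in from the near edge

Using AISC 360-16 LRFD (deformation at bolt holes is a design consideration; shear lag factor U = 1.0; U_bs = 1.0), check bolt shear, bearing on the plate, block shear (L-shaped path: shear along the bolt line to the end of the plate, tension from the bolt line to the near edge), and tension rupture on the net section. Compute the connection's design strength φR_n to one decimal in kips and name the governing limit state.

Bolt shear: A_b = π(0.875)²/4 = 0.60132 in². φR_n = 0.75 × 84 × 0.60132 × 5 × 1 = 189.4 kips.
Bearing (0.375 in plate, F_u = 58 ksi): end bolts L_c = 2.1875 − 0.9375/2 = 1.71875, R_n = min(1.2×1.71875×0.375×58, 2.4×0.875×0.375×58) = 44.859 kips/bolt; interior L_c = 2.9375 − 0.9375 = 2, R_n = 45.675 kips/bolt. φR_n = 0.75 × (1×44.859 + 4×45.675) = 170.7 kips.
Block shear: shear path 1×[2.1875+4×2.9375] = 1×13.9375 in, A_gv = 5.2266, A_nv = 1×(13.9375 − 4.5×1)×0.375 = 3.5391 in²; tension to near edge: (1.75 − 0.5×1)×0.375 = 0.46875 in². R_n = min(0.6×58×3.5391, 0.6×36×5.2266) + 1.0×58×0.46875 = min(123.16, 112.89) + 27.188 = 140.08 kips. φR_n = 0.75 × 140.08 = 105.1 kips.
Tension rupture (net): A_n = (4.5 − 1×1)×0.375 = 1.3125 in² (U = 1.0, A_e = A_n). φR_n = 0.75 × 58 × 1.3125 = 57.1 kips.
Governing: min(189.4, 170.7, 105.1, 57.1) = 57.1 kips → net-section rupture.

57.1 kips (net-section rupture governs)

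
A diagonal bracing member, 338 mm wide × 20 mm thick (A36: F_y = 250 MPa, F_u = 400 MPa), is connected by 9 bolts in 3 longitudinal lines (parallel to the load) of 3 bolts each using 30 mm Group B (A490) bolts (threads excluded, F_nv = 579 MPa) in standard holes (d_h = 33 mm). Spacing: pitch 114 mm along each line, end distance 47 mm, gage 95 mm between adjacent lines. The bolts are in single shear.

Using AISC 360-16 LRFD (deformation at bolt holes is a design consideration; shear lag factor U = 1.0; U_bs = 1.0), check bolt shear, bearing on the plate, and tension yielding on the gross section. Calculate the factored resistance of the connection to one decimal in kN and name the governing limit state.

1521.0 kN (gross-section yield governs)

Bolt shear: A_b = π(30)²/4 = 706.86 mm². φR_n = 0.75 × 579 × 706.86 × 9 × 1 = 2762.6 kN.
Bearing (20 mm plate, F_u = 400 MPa): end bolts L_c = 47 − 33/2 = 30.5, R_n = min(1.2×30.5×20×400, 2.4×30×20×400) = 292.8 kN/bolt; interior L_c = 114 − 33 = 81, R_n = 576 kN/bolt. φR_n = 0.75 × (3×292.8 + 6×576) = 3250.8 kN.
Tension yield (gross): A_g = 338×20 = 6760 mm². φR_n = 0.90 × 250 × 6760 = 1521.0 kN.
Governing: min(2762.6, 3250.8, 1521.0) = 1521.0 kN → gross-section yield.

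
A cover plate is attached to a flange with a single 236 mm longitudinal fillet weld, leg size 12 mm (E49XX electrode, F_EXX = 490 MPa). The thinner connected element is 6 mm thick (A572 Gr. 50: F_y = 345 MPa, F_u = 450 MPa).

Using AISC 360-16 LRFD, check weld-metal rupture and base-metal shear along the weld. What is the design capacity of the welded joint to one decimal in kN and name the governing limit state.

286.7 kN (base-metal shear governs)

Weld metal: throat = 0.707×12 = 8.484 mm, L = 236 mm. φR_n = 0.75 × 0.6 × 490 × 8.484 × 236 = 441.5 kN.
Base metal shear (6 mm plate): yield φR_n = 1.0×0.6×345×6×236 = 293.1 kN; rupture φR_n = 0.75×0.6×450×6×236 = 286.7 kN; take 286.7 kN (rupture).
Governing: min(441.5, 286.7) = 286.7 kN → base-metal shear.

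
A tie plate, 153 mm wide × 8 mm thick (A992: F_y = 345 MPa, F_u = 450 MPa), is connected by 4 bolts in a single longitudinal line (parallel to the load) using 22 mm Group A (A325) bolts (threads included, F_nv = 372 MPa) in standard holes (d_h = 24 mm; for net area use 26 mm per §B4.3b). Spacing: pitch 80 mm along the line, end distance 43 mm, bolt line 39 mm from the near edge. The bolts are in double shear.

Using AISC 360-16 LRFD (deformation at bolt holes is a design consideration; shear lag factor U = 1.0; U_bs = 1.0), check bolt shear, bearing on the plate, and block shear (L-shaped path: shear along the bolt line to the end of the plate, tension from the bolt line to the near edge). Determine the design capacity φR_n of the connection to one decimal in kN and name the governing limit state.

381.2 kN (block shear governs)

Bolt shear: A_b = π(22)²/4 = 380.13 mm². φR_n = 0.75 × 372 × 380.13 × 4 × 2 = 848.5 kN.
Bearing (8 mm plate, F_u = 450 MPa): end bolts L_c = 43 − 24/2 = 31, R_n = min(1.2×31×8×450, 2.4×22×8×450) = 133.92 kN/bolt; interior L_c = 80 − 24 = 56, R_n = 190.08 kN/bolt. φR_n = 0.75 × (1×133.92 + 3×190.08) = 528.1 kN.
Block shear: shear path 1×[43+3×80] = 1×283 mm, A_gv = 2264, A_nv = 1×(283 − 3.5×26)×8 = 1536 mm²; tension to near edge: (39 − 0.5×26)×8 = 208 mm². R_n = min(0.6×450×1536, 0.6×345×2264) + 1.0×450×208 = min(414.72, 468.65) + 93.6 = 508.32 kN. φR_n = 0.75 × 508.32 = 381.2 kN.
Governing: min(848.5, 528.1, 381.2) = 381.2 kN → block shear.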